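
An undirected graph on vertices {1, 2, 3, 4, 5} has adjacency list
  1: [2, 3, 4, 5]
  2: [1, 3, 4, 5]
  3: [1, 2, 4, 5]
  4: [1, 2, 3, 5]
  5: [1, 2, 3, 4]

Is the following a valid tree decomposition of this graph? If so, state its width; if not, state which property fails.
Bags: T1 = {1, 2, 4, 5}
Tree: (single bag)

No — vertex 3 appears in no bag.

A tree decomposition must satisfy three properties: every vertex lies in some bag; for every edge, both endpoints lie together in some bag; and for every vertex, the bags containing it form a connected subtree. Here vertex 3 appears in no bag, so the decomposition is invalid.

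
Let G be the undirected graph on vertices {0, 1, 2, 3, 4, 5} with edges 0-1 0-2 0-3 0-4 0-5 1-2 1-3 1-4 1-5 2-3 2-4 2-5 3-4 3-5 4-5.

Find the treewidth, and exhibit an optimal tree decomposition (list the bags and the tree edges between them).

Treewidth 5.
One optimal decomposition is:
Bags: B1 = {0, 1, 2, 3, 4, 5}
Tree: (single bag)

A single bag containing all 6 vertices is trivially a valid decomposition of width 5. For the lower bound, the 6 vertices {0, 1, 2, 3, 4, 5} are pairwise adjacent, and any tree decomposition puts a clique entirely inside one bag — forcing width ≥ 5. Combining the bounds, tw(G) = 5.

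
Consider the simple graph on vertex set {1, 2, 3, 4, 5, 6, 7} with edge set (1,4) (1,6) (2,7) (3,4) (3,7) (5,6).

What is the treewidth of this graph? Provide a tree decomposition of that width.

Treewidth 1.
One such decomposition:
Bags: B1 = {2, 7}  B2 = {3, 7}  B3 = {3, 4}  B4 = {1, 4}  B5 = {1, 6}  B6 = {5, 6}
Tree: B1–B2, B2–B3, B3–B4, B4–B5, B5–B6

The largest bag has 2 vertices, giving width 1; this decomposition certifies tw(G) ≤ 1. Any graph with an edge has treewidth ≥ 1, and G has the edge 2–7. Hence tw(G) = 1 exactly.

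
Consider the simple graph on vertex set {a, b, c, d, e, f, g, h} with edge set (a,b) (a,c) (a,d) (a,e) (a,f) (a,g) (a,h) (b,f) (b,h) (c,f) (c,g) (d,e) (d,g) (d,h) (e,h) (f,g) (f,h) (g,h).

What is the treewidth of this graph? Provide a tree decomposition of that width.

Treewidth 3.
One such decomposition:
Bags: B1 = {a, d, g, h}  B2 = {a, f, g, h}  B3 = {a, c, f, g}  B4 = {a, b, f, h}  B5 = {a, d, e, h}
Tree: B1–B2, B2–B3, B2–B4, B1–B5

Every bag has size at most 4, so the width is 4 − 1 = 3 and tw(G) ≤ 3. On the other hand G contains the 4-clique {a, d, g, h}. A clique must lie in a single bag of any decomposition, so no decomposition can have width below 3. Hence tw(G) = 3 exactly.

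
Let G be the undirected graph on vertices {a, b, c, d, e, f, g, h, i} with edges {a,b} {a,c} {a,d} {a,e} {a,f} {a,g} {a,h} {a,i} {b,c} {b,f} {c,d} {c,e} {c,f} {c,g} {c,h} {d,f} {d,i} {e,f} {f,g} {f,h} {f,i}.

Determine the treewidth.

A width-3 tree decomposition is:
Bags: B1 = {a, c, d, f}  B2 = {a, c, e, f}  B3 = {a, c, f, h}  B4 = {a, d, f, i}  B5 = {a, c, f, g}  B6 = {a, b, c, f}
Tree: B1–B2, B2–B3, B1–B4, B2–B5, B1–B6
The largest bag has 4 vertices, giving width 3; this decomposition certifies tw(G) ≤ 3. For the lower bound, the 4 vertices {a, c, d, f} are pairwise adjacent, and any tree decomposition puts a clique entirely inside one bag — forcing width ≥ 3. Therefore the treewidth is 3.

3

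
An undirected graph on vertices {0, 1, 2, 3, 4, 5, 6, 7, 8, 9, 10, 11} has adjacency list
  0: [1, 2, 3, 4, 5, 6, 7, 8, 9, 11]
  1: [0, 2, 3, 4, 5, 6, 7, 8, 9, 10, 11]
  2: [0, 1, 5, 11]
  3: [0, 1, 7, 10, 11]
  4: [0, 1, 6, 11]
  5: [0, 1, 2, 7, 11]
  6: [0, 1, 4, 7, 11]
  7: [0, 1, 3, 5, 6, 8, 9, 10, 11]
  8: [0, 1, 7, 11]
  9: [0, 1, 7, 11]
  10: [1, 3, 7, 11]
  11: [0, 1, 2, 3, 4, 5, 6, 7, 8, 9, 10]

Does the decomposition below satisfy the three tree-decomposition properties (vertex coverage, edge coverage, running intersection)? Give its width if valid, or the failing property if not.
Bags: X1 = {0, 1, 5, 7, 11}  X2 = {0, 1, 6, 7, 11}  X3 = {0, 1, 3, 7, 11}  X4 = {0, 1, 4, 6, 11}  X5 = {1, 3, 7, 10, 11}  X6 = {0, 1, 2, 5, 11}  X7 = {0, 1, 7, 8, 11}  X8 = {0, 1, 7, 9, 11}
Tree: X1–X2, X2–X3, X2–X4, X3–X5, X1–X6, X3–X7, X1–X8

Yes; width 4.

Every vertex of G appears in some bag (union = {0, 1, 2, 3, 4, 5, 6, 7, 8, 9, 10, 11}); every edge is covered by a bag; and for each vertex v the set of bags containing v is connected in the bag tree. The decomposition is therefore valid. The largest bag has 5 vertices, so the width is 4.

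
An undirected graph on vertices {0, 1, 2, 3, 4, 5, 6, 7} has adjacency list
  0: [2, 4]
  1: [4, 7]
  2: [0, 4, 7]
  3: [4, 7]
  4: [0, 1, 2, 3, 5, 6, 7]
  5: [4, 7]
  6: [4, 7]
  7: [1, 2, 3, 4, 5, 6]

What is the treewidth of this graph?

2

A width-2 tree decomposition is:
Bags: B1 = {0, 2, 4}  B2 = {2, 4, 7}  B3 = {4, 5, 7}  B4 = {4, 6, 7}  B5 = {1, 4, 7}  B6 = {3, 4, 7}
Tree: B1–B2, B2–B3, B2–B4, B4–B5, B5–B6
Every bag has size at most 3, so the width is 3 − 1 = 2 and tw(G) ≤ 2. Conversely, {0, 2, 4} is a clique of size 3, and the vertices of any clique must share a bag in every tree decomposition; so some bag has ≥ 3 vertices and tw(G) ≥ 2. Therefore the treewidth is 2.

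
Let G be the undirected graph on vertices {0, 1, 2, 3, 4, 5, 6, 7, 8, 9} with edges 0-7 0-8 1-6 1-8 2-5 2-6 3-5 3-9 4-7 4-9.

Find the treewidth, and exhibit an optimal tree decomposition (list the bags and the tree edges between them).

Each bag holds 3 vertices, so the decomposition has width 2, which upper-bounds the treewidth. For the lower bound, G contains the cycle 3–9–4–7–0–8–1–6–2–5–3, so G is not a forest; only forests have treewidth ≤ 1, hence tw(G) ≥ 2. Combining the bounds, tw(G) = 2.

Treewidth 2.
Bags: B1 = {3, 4, 9}  B2 = {3, 4, 7}  B3 = {0, 3, 7}  B4 = {0, 3, 8}  B5 = {1, 3, 8}  B6 = {1, 3, 6}  B7 = {2, 3, 6}  B8 = {2, 3, 5}
Tree: B1–B2, B2–B3, B3–B4, B4–B5, B5–B6, B6–B7, B7–B8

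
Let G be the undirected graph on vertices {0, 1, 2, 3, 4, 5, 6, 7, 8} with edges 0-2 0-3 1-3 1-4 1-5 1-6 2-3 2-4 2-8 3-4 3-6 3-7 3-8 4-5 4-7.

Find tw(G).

2

A width-2 tree decomposition is:
Bags: B1 = {2, 3, 4}  B2 = {1, 3, 4}  B3 = {1, 3, 6}  B4 = {1, 4, 5}  B5 = {3, 4, 7}  B6 = {2, 3, 8}  B7 = {0, 2, 3}
Tree: B1–B2, B2–B3, B2–B4, B2–B5, B1–B6, B1–B7
Each bag holds 3 vertices, so the decomposition has width 2, which upper-bounds the treewidth. For the lower bound, the 3 vertices {1, 3, 4} are pairwise adjacent, and any tree decomposition puts a clique entirely inside one bag — forcing width ≥ 2. Therefore the treewidth is 2.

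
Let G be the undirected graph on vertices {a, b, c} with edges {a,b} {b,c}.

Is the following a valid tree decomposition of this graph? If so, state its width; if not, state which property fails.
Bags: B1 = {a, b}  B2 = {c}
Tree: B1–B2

No — edge (b,c) lies in no bag.

A tree decomposition must satisfy three properties: every vertex lies in some bag; for every edge, both endpoints lie together in some bag; and for every vertex, the bags containing it form a connected subtree. Here edge (b,c) lies in no bag, so the decomposition is invalid.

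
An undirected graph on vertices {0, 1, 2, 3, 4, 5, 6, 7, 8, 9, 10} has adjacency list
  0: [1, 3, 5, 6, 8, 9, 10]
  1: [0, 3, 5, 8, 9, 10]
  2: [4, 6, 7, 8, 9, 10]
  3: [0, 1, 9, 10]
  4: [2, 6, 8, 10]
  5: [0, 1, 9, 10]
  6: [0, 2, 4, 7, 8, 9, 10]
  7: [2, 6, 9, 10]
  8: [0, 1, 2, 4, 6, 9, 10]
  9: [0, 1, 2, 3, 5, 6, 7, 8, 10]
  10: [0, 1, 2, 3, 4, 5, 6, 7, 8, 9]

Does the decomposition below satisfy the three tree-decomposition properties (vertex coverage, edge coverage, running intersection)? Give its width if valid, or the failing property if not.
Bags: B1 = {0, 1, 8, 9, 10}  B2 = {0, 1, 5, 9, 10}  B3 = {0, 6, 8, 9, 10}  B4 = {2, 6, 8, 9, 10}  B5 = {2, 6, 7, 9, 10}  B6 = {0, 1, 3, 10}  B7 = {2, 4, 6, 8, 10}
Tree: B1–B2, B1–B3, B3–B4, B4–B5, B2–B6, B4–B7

A tree decomposition must satisfy three properties: every vertex lies in some bag; for every edge, both endpoints lie together in some bag; and for every vertex, the bags containing it form a connected subtree. Here edge (9,3) lies in no bag, so the decomposition is invalid.

No — edge (9,3) lies in no bag.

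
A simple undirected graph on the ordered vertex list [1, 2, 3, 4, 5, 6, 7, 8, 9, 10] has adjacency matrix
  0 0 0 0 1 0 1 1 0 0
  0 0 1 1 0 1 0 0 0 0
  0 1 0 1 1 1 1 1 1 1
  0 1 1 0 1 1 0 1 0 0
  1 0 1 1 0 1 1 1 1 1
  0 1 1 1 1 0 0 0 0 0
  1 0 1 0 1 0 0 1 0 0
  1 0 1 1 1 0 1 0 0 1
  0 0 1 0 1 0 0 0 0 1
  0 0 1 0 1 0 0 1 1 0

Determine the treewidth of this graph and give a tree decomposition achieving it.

Each bag holds 4 vertices, so the decomposition has width 3, which upper-bounds the treewidth. On the other hand G contains the 4-clique {1, 5, 7, 8}. A clique must lie in a single bag of any decomposition, so no decomposition can have width below 3. The upper and lower bounds meet at 3, so that is the treewidth.

Treewidth 3.
One such decomposition:
Bags: B1 = {3, 5, 7, 8}  B2 = {3, 5, 8, 10}  B3 = {3, 4, 5, 8}  B4 = {3, 5, 9, 10}  B5 = {3, 4, 5, 6}  B6 = {1, 5, 7, 8}  B7 = {2, 3, 4, 6}
Tree: B1–B2, B2–B3, B2–B4, B3–B5, B1–B6, B5–B7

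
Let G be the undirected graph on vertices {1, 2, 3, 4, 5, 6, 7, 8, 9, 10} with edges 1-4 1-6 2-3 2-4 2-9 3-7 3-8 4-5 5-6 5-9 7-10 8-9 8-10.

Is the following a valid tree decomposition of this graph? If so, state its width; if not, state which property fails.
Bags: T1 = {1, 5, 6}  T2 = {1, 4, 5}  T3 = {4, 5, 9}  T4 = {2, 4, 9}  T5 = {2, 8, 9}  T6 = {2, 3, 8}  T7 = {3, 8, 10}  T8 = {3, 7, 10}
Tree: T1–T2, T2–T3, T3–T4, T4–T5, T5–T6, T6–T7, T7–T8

Yes; width 2.

Vertex coverage: the bags together contain {1, 2, 3, 4, 5, 6, 7, 8, 9, 10}, the full vertex set. Edge coverage: each edge of G has both endpoints in at least one bag. Running intersection: for every vertex, the bags containing it form a connected subtree. All three properties hold, so this is a valid tree decomposition of width max|bag| − 1 = 2, and hence tw(G) ≤ 2.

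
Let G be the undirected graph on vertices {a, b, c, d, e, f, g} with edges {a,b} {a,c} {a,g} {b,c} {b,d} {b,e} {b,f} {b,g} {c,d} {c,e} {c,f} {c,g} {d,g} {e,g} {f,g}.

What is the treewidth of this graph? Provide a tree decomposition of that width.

Each bag holds 4 vertices, so the decomposition has width 3, which upper-bounds the treewidth. Conversely, {b, c, d, g} is a clique of size 4, and the vertices of any clique must share a bag in every tree decomposition; so some bag has ≥ 4 vertices and tw(G) ≥ 3. Therefore the treewidth is 3.

Treewidth 3.
One such decomposition:
Bags: B1 = {b, c, f, g}  B2 = {a, b, c, g}  B3 = {b, c, d, g}  B4 = {b, c, e, g}
Tree: B1–B2, B2–B3, B2–B4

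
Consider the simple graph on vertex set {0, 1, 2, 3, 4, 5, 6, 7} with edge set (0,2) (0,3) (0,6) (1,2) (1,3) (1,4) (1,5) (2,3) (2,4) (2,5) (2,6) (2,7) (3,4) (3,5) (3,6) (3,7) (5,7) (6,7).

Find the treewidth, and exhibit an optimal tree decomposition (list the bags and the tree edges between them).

Treewidth 3.
One optimal decomposition is:
Bags: B1 = {1, 2, 3, 5}  B2 = {1, 2, 3, 4}  B3 = {2, 3, 5, 7}  B4 = {2, 3, 6, 7}  B5 = {0, 2, 3, 6}
Tree: B1–B2, B1–B3, B3–B4, B4–B5

The largest bag has 4 vertices, giving width 3; this decomposition certifies tw(G) ≤ 3. On the other hand G contains the 4-clique {0, 2, 3, 6}. A clique must lie in a single bag of any decomposition, so no decomposition can have width below 3. Hence tw(G) = 3 exactly.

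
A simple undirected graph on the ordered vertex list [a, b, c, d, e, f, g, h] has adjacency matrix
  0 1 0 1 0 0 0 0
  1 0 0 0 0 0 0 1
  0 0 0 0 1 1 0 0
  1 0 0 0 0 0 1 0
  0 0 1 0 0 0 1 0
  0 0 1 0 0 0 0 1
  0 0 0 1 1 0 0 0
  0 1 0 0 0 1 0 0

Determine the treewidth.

A width-2 tree decomposition is:
Bags: B1 = {c, e, f}  B2 = {e, f, g}  B3 = {d, f, g}  B4 = {a, d, f}  B5 = {a, b, f}  B6 = {b, f, h}
Tree: B1–B2, B2–B3, B3–B4, B4–B5, B5–B6
Every bag has size at most 3, so the width is 3 − 1 = 2 and tw(G) ≤ 2. Since f–c–e–g–d–a–b–h–f is a cycle in G, G is not acyclic. Forests are exactly the graphs of treewidth ≤ 1, so tw(G) ≥ 2. The upper and lower bounds meet at 2, so that is the treewidth.

2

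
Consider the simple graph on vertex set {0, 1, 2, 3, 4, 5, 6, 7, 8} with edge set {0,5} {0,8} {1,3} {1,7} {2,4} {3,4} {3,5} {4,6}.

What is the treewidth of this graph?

1

A width-1 tree decomposition is:
Bags: B1 = {3, 4}  B2 = {4, 6}  B3 = {3, 5}  B4 = {0, 5}  B5 = {1, 3}  B6 = {1, 7}  B7 = {0, 8}  B8 = {2, 4}
Tree: B1–B2, B1–B3, B3–B4, B1–B5, B5–B6, B4–B7, B2–B8
Each bag holds 2 vertices, so the decomposition has width 1, which upper-bounds the treewidth. Any graph with an edge has treewidth ≥ 1, and G has the edge 3–4. Combining the bounds, tw(G) = 1.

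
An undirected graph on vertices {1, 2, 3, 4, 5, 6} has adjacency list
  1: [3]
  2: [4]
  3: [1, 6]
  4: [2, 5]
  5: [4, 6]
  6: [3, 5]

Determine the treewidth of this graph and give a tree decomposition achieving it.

Each bag holds 2 vertices, so the decomposition has width 1, which upper-bounds the treewidth. G has an edge, so its treewidth is at least 1. Therefore the treewidth is 1.

Treewidth 1.
Bags: B1 = {2, 4}  B2 = {4, 5}  B3 = {5, 6}  B4 = {3, 6}  B5 = {1, 3}
Tree: B1–B2, B2–B3, B3–B4, B4–B5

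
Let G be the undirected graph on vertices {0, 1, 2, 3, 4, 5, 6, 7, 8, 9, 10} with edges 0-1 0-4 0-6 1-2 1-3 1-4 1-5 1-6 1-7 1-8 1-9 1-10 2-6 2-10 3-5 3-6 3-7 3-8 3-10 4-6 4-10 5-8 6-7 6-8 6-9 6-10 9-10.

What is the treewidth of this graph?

3

A width-3 tree decomposition is:
Bags: B1 = {1, 2, 6, 10}  B2 = {1, 6, 9, 10}  B3 = {1, 4, 6, 10}  B4 = {1, 3, 6, 10}  B5 = {1, 3, 6, 8}  B6 = {1, 3, 6, 7}  B7 = {1, 3, 5, 8}  B8 = {0, 1, 4, 6}
Tree: B1–B2, B1–B3, B1–B4, B4–B5, B5–B6, B5–B7, B3–B8
Every bag has size at most 4, so the width is 4 − 1 = 3 and tw(G) ≤ 3. On the other hand G contains the 4-clique {1, 3, 5, 8}. A clique must lie in a single bag of any decomposition, so no decomposition can have width below 3. The upper and lower bounds meet at 3, so that is the treewidth.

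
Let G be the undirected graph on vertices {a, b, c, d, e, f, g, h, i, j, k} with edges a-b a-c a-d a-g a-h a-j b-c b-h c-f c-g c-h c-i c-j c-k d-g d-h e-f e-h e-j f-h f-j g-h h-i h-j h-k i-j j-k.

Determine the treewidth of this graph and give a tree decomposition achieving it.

Treewidth 3.
Bags: B1 = {a, c, g, h}  B2 = {a, c, h, j}  B3 = {c, h, i, j}  B4 = {c, f, h, j}  B5 = {a, d, g, h}  B6 = {c, h, j, k}  B7 = {a, b, c, h}  B8 = {e, f, h, j}
Tree: B1–B2, B2–B3, B3–B4, B1–B5, B4–B6, B1–B7, B4–B8

The largest bag has 4 vertices, giving width 3; this decomposition certifies tw(G) ≤ 3. On the other hand G contains the 4-clique {a, d, g, h}. A clique must lie in a single bag of any decomposition, so no decomposition can have width below 3. The upper and lower bounds meet at 3, so that is the treewidth.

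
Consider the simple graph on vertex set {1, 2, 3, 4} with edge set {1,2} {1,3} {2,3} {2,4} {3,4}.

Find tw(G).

2

A width-2 tree decomposition is:
Bags: B1 = {2, 3, 4}  B2 = {1, 2, 3}
Tree: B1–B2
The largest bag has 3 vertices, giving width 2; this decomposition certifies tw(G) ≤ 2. For the lower bound, the 3 vertices {1, 2, 3} are pairwise adjacent, and any tree decomposition puts a clique entirely inside one bag — forcing width ≥ 2. Therefore the treewidth is 2.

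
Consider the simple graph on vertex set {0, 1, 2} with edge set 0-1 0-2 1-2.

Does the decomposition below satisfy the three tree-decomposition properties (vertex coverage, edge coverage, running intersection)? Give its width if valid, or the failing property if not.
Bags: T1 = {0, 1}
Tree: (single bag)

No — vertex 2 appears in no bag.

A tree decomposition must satisfy three properties: every vertex lies in some bag; for every edge, both endpoints lie together in some bag; and for every vertex, the bags containing it form a connected subtree. Here vertex 2 appears in no bag, so the decomposition is invalid.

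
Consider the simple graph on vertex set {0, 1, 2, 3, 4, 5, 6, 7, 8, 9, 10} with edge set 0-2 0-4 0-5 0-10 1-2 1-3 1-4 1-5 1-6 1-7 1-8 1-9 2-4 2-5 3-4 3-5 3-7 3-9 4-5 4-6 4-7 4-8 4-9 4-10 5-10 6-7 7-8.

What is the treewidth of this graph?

A width-3 tree decomposition is:
Bags: B1 = {1, 3, 4, 9}  B2 = {1, 3, 4, 5}  B3 = {1, 2, 4, 5}  B4 = {1, 3, 4, 7}  B5 = {0, 2, 4, 5}  B6 = {0, 4, 5, 10}  B7 = {1, 4, 7, 8}  B8 = {1, 4, 6, 7}
Tree: B1–B2, B2–B3, B2–B4, B3–B5, B5–B6, B4–B7, B4–B8
Every bag has size at most 4, so the width is 4 − 1 = 3 and tw(G) ≤ 3. For the lower bound, the 4 vertices {0, 2, 4, 5} are pairwise adjacent, and any tree decomposition puts a clique entirely inside one bag — forcing width ≥ 3. Therefore the treewidth is 3.

3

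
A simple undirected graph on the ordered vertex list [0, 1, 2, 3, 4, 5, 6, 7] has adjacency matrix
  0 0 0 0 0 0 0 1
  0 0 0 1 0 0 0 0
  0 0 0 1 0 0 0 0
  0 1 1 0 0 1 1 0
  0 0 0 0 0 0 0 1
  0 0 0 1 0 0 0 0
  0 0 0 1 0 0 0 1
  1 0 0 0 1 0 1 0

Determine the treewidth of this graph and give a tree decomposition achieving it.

Each bag holds 2 vertices, so the decomposition has width 1, which upper-bounds the treewidth. Since G has at least one edge (e.g. 6–7), it is not an edgeless graph, so tw(G) ≥ 1. The upper and lower bounds meet at 1, so that is the treewidth.

Treewidth 1.
One optimal decomposition is:
Bags: B1 = {6, 7}  B2 = {0, 7}  B3 = {3, 6}  B4 = {1, 3}  B5 = {4, 7}  B6 = {2, 3}  B7 = {3, 5}
Tree: B1–B2, B1–B3, B3–B4, B1–B5, B3–B6, B3–B7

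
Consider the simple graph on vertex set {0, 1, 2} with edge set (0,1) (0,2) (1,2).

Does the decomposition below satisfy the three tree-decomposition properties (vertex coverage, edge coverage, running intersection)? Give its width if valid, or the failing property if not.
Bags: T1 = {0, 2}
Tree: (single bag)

No — vertex 1 appears in no bag.

A tree decomposition must satisfy three properties: every vertex lies in some bag; for every edge, both endpoints lie together in some bag; and for every vertex, the bags containing it form a connected subtree. Here vertex 1 appears in no bag, so the decomposition is invalid.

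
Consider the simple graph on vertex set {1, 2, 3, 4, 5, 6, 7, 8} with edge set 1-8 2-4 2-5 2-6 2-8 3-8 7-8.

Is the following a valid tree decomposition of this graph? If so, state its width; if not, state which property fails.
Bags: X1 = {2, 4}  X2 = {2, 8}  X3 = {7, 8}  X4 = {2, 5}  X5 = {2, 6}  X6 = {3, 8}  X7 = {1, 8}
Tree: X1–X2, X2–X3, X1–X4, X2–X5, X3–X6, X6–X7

Every vertex of G appears in some bag (union = {1, 2, 3, 4, 5, 6, 7, 8}); every edge is covered by a bag; and for each vertex v the set of bags containing v is connected in the bag tree. The decomposition is therefore valid. The largest bag has 2 vertices, so the width is 1.

Yes; width 1.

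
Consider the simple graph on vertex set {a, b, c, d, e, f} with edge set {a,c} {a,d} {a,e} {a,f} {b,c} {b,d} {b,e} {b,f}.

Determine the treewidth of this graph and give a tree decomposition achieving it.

Every bag has size at most 3, so the width is 3 − 1 = 2 and tw(G) ≤ 2. Since b–f–a–d–b is a cycle in G, G is not acyclic. Forests are exactly the graphs of treewidth ≤ 1, so tw(G) ≥ 2. Therefore the treewidth is 2.

Treewidth 2.
One optimal decomposition is:
Bags: B1 = {a, b, f}  B2 = {a, b, d}  B3 = {a, b, c}  B4 = {a, b, e}
Tree: B1–B2, B2–B3, B3–B4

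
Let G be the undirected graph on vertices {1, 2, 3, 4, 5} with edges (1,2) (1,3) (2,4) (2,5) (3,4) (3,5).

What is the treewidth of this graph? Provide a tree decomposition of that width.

Each bag holds 3 vertices, so the decomposition has width 2, which upper-bounds the treewidth. The edges 3–4–2–5–3 form a cycle, so G is not a tree and its treewidth is at least 2. Hence tw(G) = 2 exactly.

Treewidth 2.
One optimal decomposition is:
Bags: B1 = {2, 3, 4}  B2 = {2, 3, 5}  B3 = {1, 2, 3}
Tree: B1–B2, B2–B3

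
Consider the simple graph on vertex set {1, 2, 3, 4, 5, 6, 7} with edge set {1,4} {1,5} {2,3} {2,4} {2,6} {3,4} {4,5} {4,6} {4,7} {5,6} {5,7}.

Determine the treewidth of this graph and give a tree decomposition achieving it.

Treewidth 2.
One such decomposition:
Bags: B1 = {4, 5, 6}  B2 = {1, 4, 5}  B3 = {2, 4, 6}  B4 = {4, 5, 7}  B5 = {2, 3, 4}
Tree: B1–B2, B1–B3, B2–B4, B3–B5

Every bag has size at most 3, so the width is 3 − 1 = 2 and tw(G) ≤ 2. Conversely, {2, 3, 4} is a clique of size 3, and the vertices of any clique must share a bag in every tree decomposition; so some bag has ≥ 3 vertices and tw(G) ≥ 2. Combining the bounds, tw(G) = 2.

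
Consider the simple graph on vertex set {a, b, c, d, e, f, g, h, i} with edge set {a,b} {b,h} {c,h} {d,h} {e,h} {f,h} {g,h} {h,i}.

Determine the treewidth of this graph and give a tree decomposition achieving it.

Treewidth 1.
One such decomposition:
Bags: B1 = {g, h}  B2 = {b, h}  B3 = {h, i}  B4 = {c, h}  B5 = {d, h}  B6 = {e, h}  B7 = {f, h}  B8 = {a, b}
Tree: B1–B2, B1–B3, B2–B4, B1–B5, B2–B6, B1–B7, B2–B8

The largest bag has 2 vertices, giving width 1; this decomposition certifies tw(G) ≤ 1. Any graph with an edge has treewidth ≥ 1, and G has the edge h–g. Combining the bounds, tw(G) = 1.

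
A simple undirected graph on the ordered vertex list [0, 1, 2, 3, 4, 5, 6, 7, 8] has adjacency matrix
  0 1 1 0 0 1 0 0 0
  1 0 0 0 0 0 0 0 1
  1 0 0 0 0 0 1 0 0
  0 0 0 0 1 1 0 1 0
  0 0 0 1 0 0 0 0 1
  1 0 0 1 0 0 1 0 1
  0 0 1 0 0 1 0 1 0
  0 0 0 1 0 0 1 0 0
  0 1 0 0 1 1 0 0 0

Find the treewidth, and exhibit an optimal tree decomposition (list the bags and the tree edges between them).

Every bag has size at most 4, so the width is 4 − 1 = 3 and tw(G) ≤ 3. For the lower bound: the 4 vertex sets {1,4,8}, {3}, {5}, {0,2,6,7} are disjoint, each induces a connected subgraph, and every pair is joined by at least one edge of G. Contracting each set to a single vertex therefore yields K_{4} as a minor, and since treewidth is minor-monotone, tw(G) ≥ tw(K_{4}) = 3. Therefore the treewidth is 3.

Treewidth 3.
One such decomposition:
Bags: B1 = {1, 3, 4, 8}  B2 = {1, 3, 5, 8}  B3 = {0, 1, 3, 5}  B4 = {0, 3, 5, 7}  B5 = {0, 5, 6, 7}  B6 = {0, 2, 6, 7}
Tree: B1–B2, B2–B3, B3–B4, B4–B5, B5–B6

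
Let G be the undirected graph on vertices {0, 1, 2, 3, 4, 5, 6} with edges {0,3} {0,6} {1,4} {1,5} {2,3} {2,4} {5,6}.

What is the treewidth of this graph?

A width-2 tree decomposition is:
Bags: B1 = {1, 2, 4}  B2 = {1, 2, 3}  B3 = {0, 1, 3}  B4 = {0, 1, 6}  B5 = {1, 5, 6}
Tree: B1–B2, B2–B3, B3–B4, B4–B5
Every bag has size at most 3, so the width is 3 − 1 = 2 and tw(G) ≤ 2. The edges 1–4–2–3–0–6–5–1 form a cycle, so G is not a tree and its treewidth is at least 2. Combining the bounds, tw(G) = 2.

2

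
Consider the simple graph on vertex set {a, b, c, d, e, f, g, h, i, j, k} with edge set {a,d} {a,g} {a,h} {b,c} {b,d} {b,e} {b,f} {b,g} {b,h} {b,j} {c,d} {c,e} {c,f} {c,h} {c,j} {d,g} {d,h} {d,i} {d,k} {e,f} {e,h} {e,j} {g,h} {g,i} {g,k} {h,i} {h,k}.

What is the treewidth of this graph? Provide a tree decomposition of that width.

Treewidth 3.
One such decomposition:
Bags: B1 = {b, c, d, h}  B2 = {b, d, g, h}  B3 = {b, c, e, h}  B4 = {d, g, h, i}  B5 = {b, c, e, j}  B6 = {b, c, e, f}  B7 = {d, g, h, k}  B8 = {a, d, g, h}
Tree: B1–B2, B1–B3, B2–B4, B3–B5, B3–B6, B4–B7, B4–B8

Every bag has size at most 4, so the width is 4 − 1 = 3 and tw(G) ≤ 3. For the lower bound, the 4 vertices {b, c, e, j} are pairwise adjacent, and any tree decomposition puts a clique entirely inside one bag — forcing width ≥ 3. Combining the bounds, tw(G) = 3.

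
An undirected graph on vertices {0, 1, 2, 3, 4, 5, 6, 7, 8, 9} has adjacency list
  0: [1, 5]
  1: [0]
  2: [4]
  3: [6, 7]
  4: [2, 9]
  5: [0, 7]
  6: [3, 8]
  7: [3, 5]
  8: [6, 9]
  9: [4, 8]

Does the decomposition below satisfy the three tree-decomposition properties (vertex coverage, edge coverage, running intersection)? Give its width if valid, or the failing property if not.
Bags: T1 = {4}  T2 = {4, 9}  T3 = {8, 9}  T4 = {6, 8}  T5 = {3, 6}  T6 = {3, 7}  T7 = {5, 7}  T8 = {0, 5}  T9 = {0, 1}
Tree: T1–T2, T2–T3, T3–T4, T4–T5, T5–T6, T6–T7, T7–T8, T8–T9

A tree decomposition must satisfy three properties: every vertex lies in some bag; for every edge, both endpoints lie together in some bag; and for every vertex, the bags containing it form a connected subtree. Here vertex 2 appears in no bag, so the decomposition is invalid.

No — vertex 2 appears in no bag.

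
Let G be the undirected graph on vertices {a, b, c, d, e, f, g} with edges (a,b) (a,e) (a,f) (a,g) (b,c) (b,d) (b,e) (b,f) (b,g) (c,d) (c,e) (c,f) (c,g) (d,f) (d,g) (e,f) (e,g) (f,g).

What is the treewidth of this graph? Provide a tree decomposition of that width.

Treewidth 4.
One optimal decomposition is:
Bags: B1 = {b, c, e, f, g}  B2 = {a, b, e, f, g}  B3 = {b, c, d, f, g}
Tree: B1–B2, B1–B3

The largest bag has 5 vertices, giving width 4; this decomposition certifies tw(G) ≤ 4. Conversely, {b, c, d, f, g} is a clique of size 5, and the vertices of any clique must share a bag in every tree decomposition; so some bag has ≥ 5 vertices and tw(G) ≥ 4. Therefore the treewidth is 4.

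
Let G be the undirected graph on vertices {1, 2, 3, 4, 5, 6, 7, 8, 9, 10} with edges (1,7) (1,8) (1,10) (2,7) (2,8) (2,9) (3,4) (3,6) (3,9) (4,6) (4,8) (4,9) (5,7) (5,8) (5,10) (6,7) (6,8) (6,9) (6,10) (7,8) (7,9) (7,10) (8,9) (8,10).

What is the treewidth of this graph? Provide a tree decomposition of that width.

Each bag holds 4 vertices, so the decomposition has width 3, which upper-bounds the treewidth. Conversely, {4, 6, 8, 9} is a clique of size 4, and the vertices of any clique must share a bag in every tree decomposition; so some bag has ≥ 4 vertices and tw(G) ≥ 3. The upper and lower bounds meet at 3, so that is the treewidth.

Treewidth 3.
Bags: B1 = {6, 7, 8, 9}  B2 = {6, 7, 8, 10}  B3 = {4, 6, 8, 9}  B4 = {2, 7, 8, 9}  B5 = {1, 7, 8, 10}  B6 = {3, 4, 6, 9}  B7 = {5, 7, 8, 10}
Tree: B1–B2, B1–B3, B1–B4, B2–B5, B3–B6, B5–B7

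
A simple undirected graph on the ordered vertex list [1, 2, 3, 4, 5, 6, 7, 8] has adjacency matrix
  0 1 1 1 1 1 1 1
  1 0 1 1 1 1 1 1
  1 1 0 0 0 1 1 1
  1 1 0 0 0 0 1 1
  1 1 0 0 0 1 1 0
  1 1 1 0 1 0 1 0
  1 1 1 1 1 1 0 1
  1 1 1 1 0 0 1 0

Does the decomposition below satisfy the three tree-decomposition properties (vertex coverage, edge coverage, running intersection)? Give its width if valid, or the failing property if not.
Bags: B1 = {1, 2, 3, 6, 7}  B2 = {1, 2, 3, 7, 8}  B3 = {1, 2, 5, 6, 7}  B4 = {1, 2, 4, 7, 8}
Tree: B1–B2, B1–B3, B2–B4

Yes; width 4.

Every vertex of G appears in some bag (union = {1, 2, 3, 4, 5, 6, 7, 8}); every edge is covered by a bag; and for each vertex v the set of bags containing v is connected in the bag tree. The decomposition is therefore valid. The largest bag has 5 vertices, so the width is 4.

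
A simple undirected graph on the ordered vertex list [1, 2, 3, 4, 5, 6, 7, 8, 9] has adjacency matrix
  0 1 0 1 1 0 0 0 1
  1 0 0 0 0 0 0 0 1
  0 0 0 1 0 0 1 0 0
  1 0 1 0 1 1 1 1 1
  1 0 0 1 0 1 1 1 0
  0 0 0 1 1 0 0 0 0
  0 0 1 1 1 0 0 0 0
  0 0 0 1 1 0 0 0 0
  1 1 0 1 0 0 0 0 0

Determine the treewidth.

2

A width-2 tree decomposition is:
Bags: B1 = {1, 4, 9}  B2 = {1, 4, 5}  B3 = {4, 5, 7}  B4 = {4, 5, 6}  B5 = {1, 2, 9}  B6 = {4, 5, 8}  B7 = {3, 4, 7}
Tree: B1–B2, B2–B3, B2–B4, B1–B5, B3–B6, B3–B7
Every bag has size at most 3, so the width is 3 − 1 = 2 and tw(G) ≤ 2. Conversely, {1, 2, 9} is a clique of size 3, and the vertices of any clique must share a bag in every tree decomposition; so some bag has ≥ 3 vertices and tw(G) ≥ 2. Therefore the treewidth is 2.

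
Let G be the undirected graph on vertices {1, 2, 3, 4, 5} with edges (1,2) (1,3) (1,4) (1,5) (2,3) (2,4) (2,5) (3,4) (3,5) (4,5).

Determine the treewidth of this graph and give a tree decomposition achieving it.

With just one bag of size 5, the width is 5 − 1 = 4, so tw(G) ≤ 4. Conversely, {1, 2, 3, 4, 5} is a clique of size 5, and the vertices of any clique must share a bag in every tree decomposition; so some bag has ≥ 5 vertices and tw(G) ≥ 4. Combining the bounds, tw(G) = 4.

Treewidth 4.
Bags: B1 = {1, 2, 3, 4, 5}
Tree: (single bag)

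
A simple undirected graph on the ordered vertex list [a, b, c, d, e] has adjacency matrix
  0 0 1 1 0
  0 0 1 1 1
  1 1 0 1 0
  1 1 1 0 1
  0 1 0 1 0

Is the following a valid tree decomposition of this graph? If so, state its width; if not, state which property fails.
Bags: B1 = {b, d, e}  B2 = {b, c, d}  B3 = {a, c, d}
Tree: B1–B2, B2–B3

Yes; width 2.

Vertex coverage: the bags together contain {a, b, c, d, e}, the full vertex set. Edge coverage: each edge of G has both endpoints in at least one bag. Running intersection: for every vertex, the bags containing it form a connected subtree. All three properties hold, so this is a valid tree decomposition of width max|bag| − 1 = 2, and hence tw(G) ≤ 2.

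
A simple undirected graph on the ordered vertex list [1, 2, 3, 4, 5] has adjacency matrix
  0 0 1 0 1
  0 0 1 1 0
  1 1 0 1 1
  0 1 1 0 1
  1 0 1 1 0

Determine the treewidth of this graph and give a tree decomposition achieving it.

Every bag has size at most 3, so the width is 3 − 1 = 2 and tw(G) ≤ 2. For the lower bound, the 3 vertices {1, 3, 5} are pairwise adjacent, and any tree decomposition puts a clique entirely inside one bag — forcing width ≥ 2. Therefore the treewidth is 2.

Treewidth 2.
One such decomposition:
Bags: B1 = {3, 4, 5}  B2 = {1, 3, 5}  B3 = {2, 3, 4}
Tree: B1–B2, B1–B3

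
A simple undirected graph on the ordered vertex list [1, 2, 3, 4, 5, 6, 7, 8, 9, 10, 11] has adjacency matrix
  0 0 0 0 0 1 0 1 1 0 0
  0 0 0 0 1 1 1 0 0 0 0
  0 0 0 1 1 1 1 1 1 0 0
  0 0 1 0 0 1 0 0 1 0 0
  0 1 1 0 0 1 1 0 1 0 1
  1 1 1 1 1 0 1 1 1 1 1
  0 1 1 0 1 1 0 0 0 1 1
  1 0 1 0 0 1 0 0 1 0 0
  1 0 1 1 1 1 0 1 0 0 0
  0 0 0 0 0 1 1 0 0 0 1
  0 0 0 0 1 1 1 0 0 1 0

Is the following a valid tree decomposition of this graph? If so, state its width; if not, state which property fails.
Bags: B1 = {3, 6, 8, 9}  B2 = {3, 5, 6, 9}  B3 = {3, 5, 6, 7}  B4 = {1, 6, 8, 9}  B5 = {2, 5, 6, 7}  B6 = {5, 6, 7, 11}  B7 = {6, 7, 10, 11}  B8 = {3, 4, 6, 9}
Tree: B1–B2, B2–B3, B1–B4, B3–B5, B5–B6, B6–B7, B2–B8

Checking the three conditions: (i) the bags cover all of {1, 2, 3, 4, 5, 6, 7, 8, 9, 10, 11}; (ii) for each edge, some bag contains both endpoints; (iii) the bags containing any fixed vertex form a subtree. All hold, so the decomposition is valid with width 4 − 1 = 3.

Yes; width 3.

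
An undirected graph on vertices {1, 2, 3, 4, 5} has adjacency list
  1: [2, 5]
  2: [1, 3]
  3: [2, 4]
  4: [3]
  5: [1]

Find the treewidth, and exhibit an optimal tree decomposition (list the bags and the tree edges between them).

Treewidth 1.
Bags: B1 = {1, 5}  B2 = {1, 2}  B3 = {2, 3}  B4 = {3, 4}
Tree: B1–B2, B2–B3, B3–B4

Every bag has size at most 2, so the width is 2 − 1 = 1 and tw(G) ≤ 1. Any graph with an edge has treewidth ≥ 1, and G has the edge 5–1. Combining the bounds, tw(G) = 1.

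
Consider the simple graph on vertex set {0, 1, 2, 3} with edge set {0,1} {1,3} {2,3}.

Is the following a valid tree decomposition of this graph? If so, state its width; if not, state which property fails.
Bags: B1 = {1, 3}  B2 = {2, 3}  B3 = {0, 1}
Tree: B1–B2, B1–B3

Yes; width 1.

Vertex coverage: the bags together contain {0, 1, 2, 3}, the full vertex set. Edge coverage: each edge of G has both endpoints in at least one bag. Running intersection: for every vertex, the bags containing it form a connected subtree. All three properties hold, so this is a valid tree decomposition of width max|bag| − 1 = 1, and hence tw(G) ≤ 1.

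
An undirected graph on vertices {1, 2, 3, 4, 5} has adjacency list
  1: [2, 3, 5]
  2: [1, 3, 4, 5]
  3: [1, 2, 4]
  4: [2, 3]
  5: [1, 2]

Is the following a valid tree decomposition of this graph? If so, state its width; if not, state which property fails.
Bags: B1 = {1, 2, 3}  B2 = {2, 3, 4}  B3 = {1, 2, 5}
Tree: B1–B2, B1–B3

Yes; width 2.

Every vertex of G appears in some bag (union = {1, 2, 3, 4, 5}); every edge is covered by a bag; and for each vertex v the set of bags containing v is connected in the bag tree. The decomposition is therefore valid. The largest bag has 3 vertices, so the width is 2.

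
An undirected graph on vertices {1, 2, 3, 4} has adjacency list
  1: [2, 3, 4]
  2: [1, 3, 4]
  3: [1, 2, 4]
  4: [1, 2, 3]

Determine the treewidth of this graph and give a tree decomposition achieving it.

Treewidth 3.
Bags: B1 = {1, 2, 3, 4}
Tree: (single bag)

A single bag containing all 4 vertices is trivially a valid decomposition of width 3. For the lower bound, the 4 vertices {1, 2, 3, 4} are pairwise adjacent, and any tree decomposition puts a clique entirely inside one bag — forcing width ≥ 3. The upper and lower bounds meet at 3, so that is the treewidth.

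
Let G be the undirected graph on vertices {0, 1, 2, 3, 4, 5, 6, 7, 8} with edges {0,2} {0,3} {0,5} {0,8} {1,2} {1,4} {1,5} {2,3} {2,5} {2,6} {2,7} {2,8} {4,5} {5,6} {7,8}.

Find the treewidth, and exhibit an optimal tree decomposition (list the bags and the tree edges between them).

Each bag holds 3 vertices, so the decomposition has width 2, which upper-bounds the treewidth. On the other hand G contains the 3-clique {0, 2, 8}. A clique must lie in a single bag of any decomposition, so no decomposition can have width below 2. Combining the bounds, tw(G) = 2.

Treewidth 2.
One such decomposition:
Bags: B1 = {0, 2, 8}  B2 = {0, 2, 5}  B3 = {2, 5, 6}  B4 = {1, 2, 5}  B5 = {2, 7, 8}  B6 = {1, 4, 5}  B7 = {0, 2, 3}
Tree: B1–B2, B2–B3, B2–B4, B1–B5, B4–B6, B1–B7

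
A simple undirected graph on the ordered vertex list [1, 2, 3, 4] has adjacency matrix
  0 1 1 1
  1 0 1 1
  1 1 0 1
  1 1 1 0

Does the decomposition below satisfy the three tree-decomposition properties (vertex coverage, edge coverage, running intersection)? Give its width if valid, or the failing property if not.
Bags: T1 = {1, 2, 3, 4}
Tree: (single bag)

Yes; width 3.

Checking the three conditions: (i) the bags cover all of {1, 2, 3, 4}; (ii) for each edge, some bag contains both endpoints; (iii) the bags containing any fixed vertex form a subtree. All hold, so the decomposition is valid with width 4 − 1 = 3.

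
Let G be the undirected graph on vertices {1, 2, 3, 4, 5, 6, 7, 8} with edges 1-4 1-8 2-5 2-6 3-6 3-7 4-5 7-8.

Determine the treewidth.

A width-2 tree decomposition is:
Bags: B1 = {1, 4, 8}  B2 = {4, 5, 8}  B3 = {2, 5, 8}  B4 = {2, 6, 8}  B5 = {3, 6, 8}  B6 = {3, 7, 8}
Tree: B1–B2, B2–B3, B3–B4, B4–B5, B5–B6
Each bag holds 3 vertices, so the decomposition has width 2, which upper-bounds the treewidth. Since 8–1–4–5–2–6–3–7–8 is a cycle in G, G is not acyclic. Forests are exactly the graphs of treewidth ≤ 1, so tw(G) ≥ 2. Combining the bounds, tw(G) = 2.

2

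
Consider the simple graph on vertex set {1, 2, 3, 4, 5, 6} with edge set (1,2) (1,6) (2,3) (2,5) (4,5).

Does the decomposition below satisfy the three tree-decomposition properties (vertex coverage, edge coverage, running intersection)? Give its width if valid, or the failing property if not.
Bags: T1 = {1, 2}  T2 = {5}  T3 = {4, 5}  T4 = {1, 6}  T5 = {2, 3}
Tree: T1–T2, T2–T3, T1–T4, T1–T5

A tree decomposition must satisfy three properties: every vertex lies in some bag; for every edge, both endpoints lie together in some bag; and for every vertex, the bags containing it form a connected subtree. Here edge (2,5) lies in no bag, so the decomposition is invalid.

No — edge (2,5) lies in no bag.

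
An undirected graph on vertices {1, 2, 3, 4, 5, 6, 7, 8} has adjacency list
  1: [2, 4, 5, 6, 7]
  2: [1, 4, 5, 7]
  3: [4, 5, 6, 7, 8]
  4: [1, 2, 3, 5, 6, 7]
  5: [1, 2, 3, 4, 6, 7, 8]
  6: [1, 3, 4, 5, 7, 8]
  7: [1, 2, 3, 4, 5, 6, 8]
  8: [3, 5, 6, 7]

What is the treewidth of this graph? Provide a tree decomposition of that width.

Each bag holds 5 vertices, so the decomposition has width 4, which upper-bounds the treewidth. On the other hand G contains the 5-clique {3, 5, 6, 7, 8}. A clique must lie in a single bag of any decomposition, so no decomposition can have width below 4. Combining the bounds, tw(G) = 4.

Treewidth 4.
Bags: B1 = {1, 2, 4, 5, 7}  B2 = {1, 4, 5, 6, 7}  B3 = {3, 4, 5, 6, 7}  B4 = {3, 5, 6, 7, 8}
Tree: B1–B2, B2–B3, B3–B4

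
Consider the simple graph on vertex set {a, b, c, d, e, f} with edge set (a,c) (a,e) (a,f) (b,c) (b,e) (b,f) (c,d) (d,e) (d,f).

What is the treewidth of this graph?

A width-3 tree decomposition is:
Bags: B1 = {a, b, d, e}  B2 = {a, b, c, d}  B3 = {a, b, d, f}
Tree: B1–B2, B2–B3
Each bag holds 4 vertices, so the decomposition has width 3, which upper-bounds the treewidth. For the lower bound: the 4 vertex sets {b,e}, {c,d}, {a}, {f} are disjoint, each induces a connected subgraph, and every pair is joined by at least one edge of G. Contracting each set to a single vertex therefore yields K_{4} as a minor, and since treewidth is minor-monotone, tw(G) ≥ tw(K_{4}) = 3. Combining the bounds, tw(G) = 3.

3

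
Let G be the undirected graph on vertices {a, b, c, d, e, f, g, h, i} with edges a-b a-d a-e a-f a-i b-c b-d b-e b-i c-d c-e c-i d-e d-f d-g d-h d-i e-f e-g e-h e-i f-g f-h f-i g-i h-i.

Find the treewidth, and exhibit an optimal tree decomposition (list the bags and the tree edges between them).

Treewidth 4.
One optimal decomposition is:
Bags: B1 = {a, d, e, f, i}  B2 = {a, b, d, e, i}  B3 = {d, e, f, g, i}  B4 = {b, c, d, e, i}  B5 = {d, e, f, h, i}
Tree: B1–B2, B1–B3, B2–B4, B1–B5

Every bag has size at most 5, so the width is 5 − 1 = 4 and tw(G) ≤ 4. For the lower bound, the 5 vertices {b, c, d, e, i} are pairwise adjacent, and any tree decomposition puts a clique entirely inside one bag — forcing width ≥ 4. The upper and lower bounds meet at 4, so that is the treewidth.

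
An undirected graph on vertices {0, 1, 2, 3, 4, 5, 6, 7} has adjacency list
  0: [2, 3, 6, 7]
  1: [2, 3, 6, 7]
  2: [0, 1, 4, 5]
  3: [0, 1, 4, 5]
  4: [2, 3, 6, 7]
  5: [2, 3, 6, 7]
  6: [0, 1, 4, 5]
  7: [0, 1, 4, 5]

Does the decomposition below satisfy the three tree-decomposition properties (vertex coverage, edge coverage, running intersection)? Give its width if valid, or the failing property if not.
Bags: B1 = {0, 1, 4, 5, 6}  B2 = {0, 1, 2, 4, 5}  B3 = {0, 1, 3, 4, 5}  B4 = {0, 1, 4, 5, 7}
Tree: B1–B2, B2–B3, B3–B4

Yes; width 4.

Every vertex of G appears in some bag (union = {0, 1, 2, 3, 4, 5, 6, 7}); every edge is covered by a bag; and for each vertex v the set of bags containing v is connected in the bag tree. The decomposition is therefore valid. The largest bag has 5 vertices, so the width is 4.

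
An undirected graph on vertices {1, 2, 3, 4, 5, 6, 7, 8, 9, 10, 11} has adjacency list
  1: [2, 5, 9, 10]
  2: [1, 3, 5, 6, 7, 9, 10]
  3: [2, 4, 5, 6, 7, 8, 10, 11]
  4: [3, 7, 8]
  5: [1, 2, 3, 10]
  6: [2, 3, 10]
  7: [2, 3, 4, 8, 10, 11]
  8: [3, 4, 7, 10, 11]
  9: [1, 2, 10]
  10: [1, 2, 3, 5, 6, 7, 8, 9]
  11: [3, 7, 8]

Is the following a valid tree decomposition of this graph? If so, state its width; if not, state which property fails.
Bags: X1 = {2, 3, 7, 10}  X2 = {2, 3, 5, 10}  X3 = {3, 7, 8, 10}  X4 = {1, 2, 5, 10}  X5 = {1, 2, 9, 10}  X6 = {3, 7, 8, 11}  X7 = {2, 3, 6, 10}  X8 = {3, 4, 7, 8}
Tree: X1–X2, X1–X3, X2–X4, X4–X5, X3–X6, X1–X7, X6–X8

Vertex coverage: the bags together contain {1, 2, 3, 4, 5, 6, 7, 8, 9, 10, 11}, the full vertex set. Edge coverage: each edge of G has both endpoints in at least one bag. Running intersection: for every vertex, the bags containing it form a connected subtree. All three properties hold, so this is a valid tree decomposition of width max|bag| − 1 = 3, and hence tw(G) ≤ 3.

Yes; width 3.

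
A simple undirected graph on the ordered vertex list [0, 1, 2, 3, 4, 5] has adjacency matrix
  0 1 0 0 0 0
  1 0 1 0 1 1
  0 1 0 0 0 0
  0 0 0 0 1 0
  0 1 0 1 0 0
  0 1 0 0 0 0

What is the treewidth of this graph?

A width-1 tree decomposition is:
Bags: B1 = {1, 4}  B2 = {3, 4}  B3 = {1, 5}  B4 = {0, 1}  B5 = {1, 2}
Tree: B1–B2, B1–B3, B1–B4, B1–B5
Every bag has size at most 2, so the width is 2 − 1 = 1 and tw(G) ≤ 1. G has an edge, so its treewidth is at least 1. Hence tw(G) = 1 exactly.

1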